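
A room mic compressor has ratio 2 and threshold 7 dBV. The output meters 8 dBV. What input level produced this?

9 dBV

That's 1 dB above the 7 dBV threshold.
Undo the ratio: input overshoot = 1 × 2 = 2 dB, giving input = 9 dBV.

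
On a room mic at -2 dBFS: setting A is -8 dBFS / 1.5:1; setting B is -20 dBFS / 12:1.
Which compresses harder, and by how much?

A: GR = 6 − 6/1.5 = 2 dB.
B: GR = 18 − 18/12 = 16.5 dB.
Difference: 14.5 dB in favour of B.

B, by 14.5 dB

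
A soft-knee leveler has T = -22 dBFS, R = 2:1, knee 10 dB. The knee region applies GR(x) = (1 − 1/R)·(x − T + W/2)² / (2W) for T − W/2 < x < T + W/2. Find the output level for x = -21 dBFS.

-21.9 dBFS

x − T + W/2 = -21 − (-22) + 5 = 6.
GR = (1 − 1/2) × 6² / 20 = 0.5 × 36 / 20 = 0.9 dB.
Output = -21 − 0.9 = -21.9 dBFS.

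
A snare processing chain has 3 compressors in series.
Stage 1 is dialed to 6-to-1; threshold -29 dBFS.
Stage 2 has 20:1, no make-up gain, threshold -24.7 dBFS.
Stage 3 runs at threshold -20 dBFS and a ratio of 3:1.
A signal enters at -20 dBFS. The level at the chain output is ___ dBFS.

Stage 1: -20 dBFS is 9 dB over -29 dBFS; at 6:1 that becomes 1.5 dB over, giving -27.5 dBFS.
Stage 2: -27.5 dBFS is at or below the -24.7 dBFS threshold — no compression; output -27.5 dBFS.
Stage 3: below threshold (-27.5 ≤ -20); passes unchanged; output -27.5 dBFS.

-27.5 dBFS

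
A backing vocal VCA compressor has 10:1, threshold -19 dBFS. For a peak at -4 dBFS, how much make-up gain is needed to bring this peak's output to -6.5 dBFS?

11 dB

Without make-up, output = threshold + overshoot/10 = -19 + 1.5 = -17.5 dBFS.
Gap to target: 11 dB.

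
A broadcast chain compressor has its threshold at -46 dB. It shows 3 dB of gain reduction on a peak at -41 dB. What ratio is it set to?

2.5:1

Input overshoot = -41 − (-46) = 5 dB.
Output overshoot = 5 − 3 = 2 dB.
Ratio = input overshoot / output overshoot = 5 / 2 = 2.5.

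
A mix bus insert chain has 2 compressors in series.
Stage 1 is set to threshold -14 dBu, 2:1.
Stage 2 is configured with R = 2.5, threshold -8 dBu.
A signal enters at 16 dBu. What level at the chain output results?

-4.4 dBu

Stage 1: 30 dB above -14 dBu, reduced 2:1 to 15 dB above → 1 dBu.
Stage 2: overshoot 9 dB → 9/2.5 = 3.6 dB → -4.4 dBu.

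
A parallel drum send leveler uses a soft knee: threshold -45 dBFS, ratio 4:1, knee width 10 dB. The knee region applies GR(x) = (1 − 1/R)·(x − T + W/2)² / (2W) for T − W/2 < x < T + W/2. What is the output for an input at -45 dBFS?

x − T + W/2 = -45 − (-45) + 5 = 5.
GR = (1 − 1/4) × 5² / 20 = 0.75 × 25 / 20 = 0.9375 dB.
Output = -45 − 0.9375 = -45.9375 dBFS.

-45.9375 dBFS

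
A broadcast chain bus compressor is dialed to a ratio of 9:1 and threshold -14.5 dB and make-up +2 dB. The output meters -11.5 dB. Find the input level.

-5.5 dB

Remove make-up: -11.5 − 2 = -13.5 dB.
The compressed level sits -13.5 − (-14.5) = 1 dB over threshold.
Undo the ratio: input overshoot = 1 × 9 = 9 dB, giving input = -5.5 dB.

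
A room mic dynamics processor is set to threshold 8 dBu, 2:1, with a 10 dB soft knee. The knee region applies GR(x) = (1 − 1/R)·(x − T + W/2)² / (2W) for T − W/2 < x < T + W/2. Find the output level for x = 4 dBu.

x − T + W/2 = 4 − 8 + 5 = 1.
GR = (1 − 1/2) × 1² / 20 = 0.5 × 1 / 20 = 0.025 dB.
Output = 4 − 0.025 = 3.975 dBu.

3.975 dBu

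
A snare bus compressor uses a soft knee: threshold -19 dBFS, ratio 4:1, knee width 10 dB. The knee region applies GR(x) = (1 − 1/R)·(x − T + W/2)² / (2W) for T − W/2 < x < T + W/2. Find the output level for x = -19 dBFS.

x − T + W/2 = -19 − (-19) + 5 = 5.
GR = (1 − 1/4) × 5² / 20 = 0.75 × 25 / 20 = 0.9375 dB.
Output = -19 − 0.9375 = -19.9375 dBFS.

-19.9375 dBFS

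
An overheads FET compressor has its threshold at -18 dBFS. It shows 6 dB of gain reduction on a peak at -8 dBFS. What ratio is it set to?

Input overshoot = -8 − (-18) = 10 dB.
Output overshoot = 10 − 6 = 4 dB.
Ratio = input overshoot / output overshoot = 10 / 4 = 2.5.

2.5:1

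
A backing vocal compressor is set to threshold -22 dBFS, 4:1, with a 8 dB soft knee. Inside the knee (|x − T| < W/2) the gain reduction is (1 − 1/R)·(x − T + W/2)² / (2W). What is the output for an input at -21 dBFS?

x − T + W/2 = -21 − (-22) + 4 = 5.
GR = (1 − 1/4) × 5² / 16 = 0.75 × 25 / 16 = 1.171875 dB.
Output = -21 − 1.171875 = -22.171875 dBFS.

-22.171875 dBFS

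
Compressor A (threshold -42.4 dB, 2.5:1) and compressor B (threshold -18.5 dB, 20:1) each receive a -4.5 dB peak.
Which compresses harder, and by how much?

A: GR = 37.9 − 37.9/2.5 = 22.74 dB.
B: GR = 14 − 14/20 = 13.3 dB.
Difference: 9.44 dB in favour of A.

A, by 9.44 dB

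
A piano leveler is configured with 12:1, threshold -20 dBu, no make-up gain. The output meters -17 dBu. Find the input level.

The compressed level sits -17 − (-20) = 3 dB over threshold.
Input overshoot = R × output overshoot = 36 dB → input = -20 + 36 = 16 dBu.

16 dBu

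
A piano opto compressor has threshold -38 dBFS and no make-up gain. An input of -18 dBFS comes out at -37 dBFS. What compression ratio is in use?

Input overshoot = -18 − (-38) = 20 dB; output overshoot = -37 − (-38) = 1 dB.
Ratio = 20 / 1 = 20.

20:1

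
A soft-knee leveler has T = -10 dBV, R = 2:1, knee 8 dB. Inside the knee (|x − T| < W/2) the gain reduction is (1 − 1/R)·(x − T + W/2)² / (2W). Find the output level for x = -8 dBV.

x − T + W/2 = -8 − (-10) + 4 = 6.
GR = (1 − 1/2) × 6² / 16 = 0.5 × 36 / 16 = 1.125 dB.
Output = -8 − 1.125 = -9.125 dBV.

-9.125 dBV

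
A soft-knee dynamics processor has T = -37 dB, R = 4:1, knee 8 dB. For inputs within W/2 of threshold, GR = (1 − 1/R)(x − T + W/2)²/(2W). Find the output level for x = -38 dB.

-38.421875 dB

x − T + W/2 = -38 − (-37) + 4 = 3.
GR = (1 − 1/4) × 3² / 16 = 0.75 × 9 / 16 = 0.421875 dB.
Output = -38 − 0.421875 = -38.421875 dB.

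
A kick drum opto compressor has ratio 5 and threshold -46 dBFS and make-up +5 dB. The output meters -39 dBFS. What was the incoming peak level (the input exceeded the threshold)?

Remove make-up: -39 − 5 = -44 dBFS.
Post-compression overshoot = -44 − (-46) = 2 dB.
Before 5:1 compression the overshoot was 2 × 5 = 10 dB, so input = -46 + 10 = -36 dBFS.

-36 dBFS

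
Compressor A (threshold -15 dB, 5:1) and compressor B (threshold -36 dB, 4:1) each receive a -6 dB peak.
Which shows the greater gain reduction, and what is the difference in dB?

A: 9 dB over, compressed to 1.8 dB over, so 7.2 dB of GR.
B: 30 dB over, compressed to 7.5 dB over, so 22.5 dB of GR.
Difference: 15.3 dB in favour of B.

B, by 15.3 dB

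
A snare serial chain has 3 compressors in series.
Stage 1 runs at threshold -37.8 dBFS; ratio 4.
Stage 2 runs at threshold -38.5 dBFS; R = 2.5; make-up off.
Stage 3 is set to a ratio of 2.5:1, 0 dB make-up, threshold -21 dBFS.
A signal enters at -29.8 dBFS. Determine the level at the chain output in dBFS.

Stage 1: 8 dB above -37.8 dBFS, reduced 4:1 to 2 dB above → -35.8 dBFS.
Stage 2: -35.8 dBFS is 2.7 dB over -38.5 dBFS; at 2.5:1 that becomes 1.08 dB over, giving -37.42 dBFS.
Stage 3: -37.42 dBFS is at or below the -21 dBFS threshold — no compression; output -37.42 dBFS.

-37.42 dBFS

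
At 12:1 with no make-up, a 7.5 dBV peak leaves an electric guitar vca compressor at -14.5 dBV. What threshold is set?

Let T be the threshold. Output overshoot = (input overshoot)/R, so -14.5 − T = (7.5 − T)/12.
12·(-14.5 − T) = 7.5 − T → 11·T = -174 − 7.5 = -181.5.
T = -181.5/11 = -16.5 dBV.

-16.5 dBV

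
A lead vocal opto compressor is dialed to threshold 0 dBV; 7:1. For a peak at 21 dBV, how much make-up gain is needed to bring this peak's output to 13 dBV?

10 dB

Without make-up, output = threshold + overshoot/7 = 0 + 3 = 3 dBV.
Gap to target: 10 dB.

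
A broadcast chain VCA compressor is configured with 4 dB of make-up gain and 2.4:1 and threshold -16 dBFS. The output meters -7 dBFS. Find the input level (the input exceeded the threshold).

Stripping the +4 dB make-up gives -11 dBFS at the gain stage.
Post-compression overshoot = -11 − (-16) = 5 dB.
Undo the ratio: input overshoot = 5 × 2.4 = 12 dB, giving input = -4 dBFS.

-4 dBFS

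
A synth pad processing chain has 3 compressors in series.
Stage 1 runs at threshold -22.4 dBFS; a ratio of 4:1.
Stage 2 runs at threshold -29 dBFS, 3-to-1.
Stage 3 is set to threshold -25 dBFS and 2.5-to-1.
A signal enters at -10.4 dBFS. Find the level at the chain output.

Stage 1: overshoot 12 dB → 12/4 = 3 dB → -19.4 dBFS.
Stage 2: overshoot 9.6 dB → 9.6/3 = 3.2 dB → -25.8 dBFS.
Stage 3: -25.8 dBFS ≤ -25 dBFS, so stage 3 doesn't engage; output -25.8 dBFS.

-25.8 dBFS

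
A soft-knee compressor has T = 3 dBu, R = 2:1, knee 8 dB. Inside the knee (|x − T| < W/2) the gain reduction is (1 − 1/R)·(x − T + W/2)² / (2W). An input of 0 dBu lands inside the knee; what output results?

x − T + W/2 = 0 − 3 + 4 = 1.
GR = (1 − 1/2) × 1² / 16 = 0.5 × 1 / 16 = 0.03125 dB.
Output = 0 − 0.03125 = -0.03125 dBu.

-0.03125 dBu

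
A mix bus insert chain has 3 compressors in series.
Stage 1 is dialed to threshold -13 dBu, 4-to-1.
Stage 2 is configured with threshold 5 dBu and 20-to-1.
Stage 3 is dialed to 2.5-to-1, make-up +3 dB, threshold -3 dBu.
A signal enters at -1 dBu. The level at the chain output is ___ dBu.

Stage 1: overshoot 12 dB → 12/4 = 3 dB → -10 dBu.
Stage 2: -10 dBu is at or below the 5 dBu threshold — no compression; output -10 dBu.
Stage 3: below threshold (-10 ≤ -3); passes unchanged; make-up brings it to -7 dBu.

-7 dBu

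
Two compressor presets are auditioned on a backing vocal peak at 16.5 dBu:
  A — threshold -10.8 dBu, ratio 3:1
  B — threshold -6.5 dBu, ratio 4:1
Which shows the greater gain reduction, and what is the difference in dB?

A, by 0.95 dB

A: overshoot 27.3 dB → output overshoot 9.1 dB → GR 18.2 dB.
B: overshoot 23 dB → output overshoot 5.75 dB → GR 17.25 dB.
A applies 0.95 dB more gain reduction.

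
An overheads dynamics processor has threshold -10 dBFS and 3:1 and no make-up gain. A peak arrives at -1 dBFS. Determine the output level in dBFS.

-1 dBFS sits 9 dB over threshold.
3:1 compression reduces that to 9/3 = 3 dB over.
Output = -10 + 3 = -7 dBFS.

-7 dBFS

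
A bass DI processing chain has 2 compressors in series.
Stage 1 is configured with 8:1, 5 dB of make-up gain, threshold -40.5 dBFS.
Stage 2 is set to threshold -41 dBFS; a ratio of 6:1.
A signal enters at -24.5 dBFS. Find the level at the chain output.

-39.75 dBFS

Stage 1: overshoot 16 dB → 16/8 = 2 dB → -38.5 dBFS; +5 dB make-up → -33.5 dBFS.
Stage 2: -33.5 dBFS is 7.5 dB over -41 dBFS; at 6:1 that becomes 1.25 dB over, giving -39.75 dBFS.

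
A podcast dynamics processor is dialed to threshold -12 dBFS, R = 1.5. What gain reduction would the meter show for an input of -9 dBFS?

1 dB

The signal is 3 dB above threshold.
At 1.5:1, output sits 3/1.5 = 2 dB above threshold.
Gain reduction = 3 − 2 = 1 dB.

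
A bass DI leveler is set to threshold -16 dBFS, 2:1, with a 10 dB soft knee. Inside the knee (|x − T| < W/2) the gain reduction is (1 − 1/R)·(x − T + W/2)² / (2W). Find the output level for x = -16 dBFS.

-16.625 dBFS

x − T + W/2 = -16 − (-16) + 5 = 5.
GR = (1 − 1/2) × 5² / 20 = 0.5 × 25 / 20 = 0.625 dB.
Output = -16 − 0.625 = -16.625 dBFS.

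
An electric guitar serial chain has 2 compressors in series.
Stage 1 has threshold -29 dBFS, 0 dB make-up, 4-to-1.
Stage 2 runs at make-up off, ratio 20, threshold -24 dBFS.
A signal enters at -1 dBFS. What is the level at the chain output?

-23.9 dBFS

Stage 1: -1 dBFS is 28 dB over -29 dBFS; at 4:1 that becomes 7 dB over, giving -22 dBFS.
Stage 2: -22 dBFS is 2 dB over -24 dBFS; at 20:1 that becomes 0.1 dB over, giving -23.9 dBFS.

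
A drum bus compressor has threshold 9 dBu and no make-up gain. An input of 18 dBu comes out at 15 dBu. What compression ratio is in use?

1.5:1

Input overshoot = 18 − 9 = 9 dB; output overshoot = 15 − 9 = 6 dB.
Ratio = 9 / 6 = 1.5.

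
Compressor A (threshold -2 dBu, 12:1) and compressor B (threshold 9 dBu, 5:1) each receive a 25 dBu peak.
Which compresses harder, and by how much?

A: overshoot 27 dB → output overshoot 2.25 dB → GR 24.75 dB.
B: overshoot 16 dB → output overshoot 3.2 dB → GR 12.8 dB.
A applies 11.95 dB more gain reduction.

A, by 11.95 dB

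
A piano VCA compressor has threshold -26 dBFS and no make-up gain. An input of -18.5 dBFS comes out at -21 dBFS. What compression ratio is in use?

Input overshoot = -18.5 − (-26) = 7.5 dB; output overshoot = -21 − (-26) = 5 dB.
Ratio = 7.5 / 5 = 1.5.

1.5:1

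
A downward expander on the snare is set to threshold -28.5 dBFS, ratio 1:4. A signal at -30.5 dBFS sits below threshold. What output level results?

-36.5 dBFS

Undershoot = (-28.5) − (-30.5) = 2 dB.
At 1:4, that expands to 8 dB under threshold.
Output = -28.5 − 8 = -36.5 dBFS.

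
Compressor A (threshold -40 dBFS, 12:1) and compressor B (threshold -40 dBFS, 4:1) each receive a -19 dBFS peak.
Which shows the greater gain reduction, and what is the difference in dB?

A: 21 dB over, compressed to 1.75 dB over, so 19.25 dB of GR.
B: 21 dB over, compressed to 5.25 dB over, so 15.75 dB of GR.
Difference: 3.5 dB in favour of A.

A, by 3.5 dB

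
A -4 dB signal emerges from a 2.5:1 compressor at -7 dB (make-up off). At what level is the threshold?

Let T be the threshold. Output overshoot = (input overshoot)/R, so -7 − T = (-4 − T)/2.5.
2.5·(-7 − T) = -4 − T → 1.5·T = -17.5 − (-4) = -13.5.
T = -13.5/1.5 = -9 dB.

-9 dB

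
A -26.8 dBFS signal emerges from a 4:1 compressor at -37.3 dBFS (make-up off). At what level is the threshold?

-40.8 dBFS

Gain reduction = -26.8 − (-37.3) = 10.5 dB; output overshoot = GR / (R − 1) = 10.5 / 3 = 3.5 dB.
Threshold = output − output overshoot = -37.3 − 3.5 = -40.8 dBFS.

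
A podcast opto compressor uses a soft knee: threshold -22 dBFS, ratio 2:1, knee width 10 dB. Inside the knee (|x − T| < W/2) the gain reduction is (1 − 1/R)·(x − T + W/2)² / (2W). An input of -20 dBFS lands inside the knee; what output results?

-21.225 dBFS

x − T + W/2 = -20 − (-22) + 5 = 7.
GR = (1 − 1/2) × 7² / 20 = 0.5 × 49 / 20 = 1.225 dB.
Output = -20 − 1.225 = -21.225 dBFS.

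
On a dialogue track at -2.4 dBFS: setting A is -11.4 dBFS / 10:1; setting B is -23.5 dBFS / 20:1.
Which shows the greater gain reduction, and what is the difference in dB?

B, by 11.945 dB

A: 9 dB over, compressed to 0.9 dB over, so 8.1 dB of GR.
B: 21.1 dB over, compressed to 1.055 dB over, so 20.045 dB of GR.
B applies 11.945 dB more gain reduction.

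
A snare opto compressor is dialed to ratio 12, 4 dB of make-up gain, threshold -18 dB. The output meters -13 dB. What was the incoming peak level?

-6 dB

Remove make-up: -13 − 4 = -17 dB.
That's 1 dB above the -18 dB threshold.
Undo the ratio: input overshoot = 1 × 12 = 12 dB, giving input = -6 dB.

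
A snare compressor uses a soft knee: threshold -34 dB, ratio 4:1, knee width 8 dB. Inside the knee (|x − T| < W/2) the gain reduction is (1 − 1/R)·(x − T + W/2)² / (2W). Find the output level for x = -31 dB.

x − T + W/2 = -31 − (-34) + 4 = 7.
GR = (1 − 1/4) × 7² / 16 = 0.75 × 49 / 16 = 2.296875 dB.
Output = -31 − 2.296875 = -33.296875 dB.

-33.296875 dB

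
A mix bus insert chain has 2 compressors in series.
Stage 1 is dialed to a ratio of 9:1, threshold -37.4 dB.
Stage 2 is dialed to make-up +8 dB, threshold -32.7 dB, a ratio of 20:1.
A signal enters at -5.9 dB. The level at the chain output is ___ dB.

-25.9 dB

Stage 1: 31.5 dB above -37.4 dB, reduced 9:1 to 3.5 dB above → -33.9 dB.
Stage 2: -33.9 dB ≤ -32.7 dB, so stage 2 doesn't engage; make-up brings it to -25.9 dB.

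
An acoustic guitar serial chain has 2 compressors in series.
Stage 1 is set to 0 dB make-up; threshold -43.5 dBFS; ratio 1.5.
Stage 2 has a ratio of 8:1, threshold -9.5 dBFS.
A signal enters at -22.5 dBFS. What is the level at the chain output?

Stage 1: -22.5 dBFS is 21 dB over -43.5 dBFS; at 1.5:1 that becomes 14 dB over, giving -29.5 dBFS.
Stage 2: below threshold (-29.5 ≤ -9.5); passes unchanged; output -29.5 dBFS.

-29.5 dBFS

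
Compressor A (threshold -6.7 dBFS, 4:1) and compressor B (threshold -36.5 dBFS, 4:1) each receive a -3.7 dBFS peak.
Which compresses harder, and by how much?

B, by 22.35 dB

A: 3 dB over, compressed to 0.75 dB over, so 2.25 dB of GR.
B: 32.8 dB over, compressed to 8.2 dB over, so 24.6 dB of GR.
B reduces 22.35 dB more.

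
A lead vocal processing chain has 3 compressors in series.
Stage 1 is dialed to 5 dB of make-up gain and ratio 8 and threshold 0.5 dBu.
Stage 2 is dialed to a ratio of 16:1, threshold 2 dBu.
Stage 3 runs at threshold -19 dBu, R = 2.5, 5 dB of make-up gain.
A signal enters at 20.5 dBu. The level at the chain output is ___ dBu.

-5.45 dBu

Stage 1: 20 dB above 0.5 dBu, reduced 8:1 to 2.5 dB above → 3 dBu; +5 dB make-up → 8 dBu.
Stage 2: 6 dB above 2 dBu, reduced 16:1 to 0.375 dB above → 2.375 dBu.
Stage 3: overshoot 21.375 dB → 21.375/2.5 = 8.55 dB → -10.45 dBu; +5 dB make-up → -5.45 dBu.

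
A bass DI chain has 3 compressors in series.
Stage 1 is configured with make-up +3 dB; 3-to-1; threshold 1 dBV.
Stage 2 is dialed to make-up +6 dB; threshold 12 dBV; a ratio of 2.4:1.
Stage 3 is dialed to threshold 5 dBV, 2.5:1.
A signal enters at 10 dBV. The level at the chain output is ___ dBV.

Stage 1: 10 dBV is 9 dB over 1 dBV; at 3:1 that becomes 3 dB over, giving 4 dBV; +3 dB make-up → 7 dBV.
Stage 2: 7 dBV is at or below the 12 dBV threshold — no compression; make-up brings it to 13 dBV.
Stage 3: 8 dB above 5 dBV, reduced 2.5:1 to 3.2 dB above → 8.2 dBV.

8.2 dBV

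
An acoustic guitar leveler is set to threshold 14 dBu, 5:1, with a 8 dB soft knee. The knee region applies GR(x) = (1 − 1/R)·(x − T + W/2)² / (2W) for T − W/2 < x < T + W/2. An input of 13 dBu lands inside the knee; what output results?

12.55 dBu

x − T + W/2 = 13 − 14 + 4 = 3.
GR = (1 − 1/5) × 3² / 16 = 0.8 × 9 / 16 = 0.45 dB.
Output = 13 − 0.45 = 12.55 dBu.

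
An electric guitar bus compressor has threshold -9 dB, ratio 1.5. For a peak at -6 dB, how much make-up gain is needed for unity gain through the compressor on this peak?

1 dB

Without make-up, output = threshold + overshoot/1.5 = -9 + 2 = -7 dB.
Gap to target: 1 dB.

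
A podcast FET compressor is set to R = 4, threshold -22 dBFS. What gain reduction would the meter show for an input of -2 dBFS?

The signal is 20 dB above threshold.
After 4:1 compression the overshoot becomes 20/4 = 5 dB.
So the signal is attenuated by 20 − 5 = 15 dB.

15 dB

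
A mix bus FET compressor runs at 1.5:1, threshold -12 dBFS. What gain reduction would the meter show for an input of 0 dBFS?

4 dB

0 dBFS exceeds the threshold by 12 dB.
A 1.5:1 ratio leaves 8 dB of that excess.
GR = overshoot in − overshoot out = 12 − 8 = 4 dB.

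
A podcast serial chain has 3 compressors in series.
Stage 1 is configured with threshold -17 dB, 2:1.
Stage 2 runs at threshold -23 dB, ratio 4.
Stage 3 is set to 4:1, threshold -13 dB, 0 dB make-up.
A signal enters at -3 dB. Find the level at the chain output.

Stage 1: 14 dB above -17 dB, reduced 2:1 to 7 dB above → -10 dB.
Stage 2: -10 dB is 13 dB over -23 dB; at 4:1 that becomes 3.25 dB over, giving -19.75 dB.
Stage 3: -19.75 dB ≤ -13 dB, so stage 3 doesn't engage; output -19.75 dB.

-19.75 dB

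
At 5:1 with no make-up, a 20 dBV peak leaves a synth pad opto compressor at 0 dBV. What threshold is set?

Gain reduction = 20 − 0 = 20 dB; output overshoot = GR / (R − 1) = 20 / 4 = 5 dB.
Threshold = output − output overshoot = 0 − 5 = -5 dBV.

-5 dBV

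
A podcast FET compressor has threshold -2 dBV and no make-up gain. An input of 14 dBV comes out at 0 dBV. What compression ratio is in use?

8:1

Input overshoot = 14 − (-2) = 16 dB; output overshoot = 0 − (-2) = 2 dB.
Ratio = 16 / 2 = 8.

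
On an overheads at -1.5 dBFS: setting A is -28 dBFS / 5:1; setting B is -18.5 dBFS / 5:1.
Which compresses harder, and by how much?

A, by 7.6 dB

A: GR = 26.5 − 26.5/5 = 21.2 dB.
B: GR = 17 − 17/5 = 13.6 dB.
A reduces 7.6 dB more.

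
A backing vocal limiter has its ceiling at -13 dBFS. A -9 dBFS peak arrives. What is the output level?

-13 dBFS

At ∞:1, everything above -13 dBFS is held at the ceiling.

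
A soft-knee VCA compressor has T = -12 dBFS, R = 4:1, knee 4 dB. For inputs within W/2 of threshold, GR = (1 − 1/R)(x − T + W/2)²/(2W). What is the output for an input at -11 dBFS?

-11.84375 dBFS

x − T + W/2 = -11 − (-12) + 2 = 3.
GR = (1 − 1/4) × 3² / 8 = 0.75 × 9 / 8 = 0.84375 dB.
Output = -11 − 0.84375 = -11.84375 dBFS.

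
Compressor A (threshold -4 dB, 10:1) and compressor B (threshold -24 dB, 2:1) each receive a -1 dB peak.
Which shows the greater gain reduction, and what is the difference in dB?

B, by 8.8 dB

A: overshoot 3 dB → output overshoot 0.3 dB → GR 2.7 dB.
B: overshoot 23 dB → output overshoot 11.5 dB → GR 11.5 dB.
B applies 8.8 dB more gain reduction.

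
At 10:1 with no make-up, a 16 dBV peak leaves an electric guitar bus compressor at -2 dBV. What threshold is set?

-4 dBV

Input is 20 dB above T (since output overshoot × R = input overshoot: (-2 − T)·10 = 16 − T gives T = -4 dBV).
Check: -4 + (16 − (-4))/10 = -4 + 2 = -2 dBV. ✓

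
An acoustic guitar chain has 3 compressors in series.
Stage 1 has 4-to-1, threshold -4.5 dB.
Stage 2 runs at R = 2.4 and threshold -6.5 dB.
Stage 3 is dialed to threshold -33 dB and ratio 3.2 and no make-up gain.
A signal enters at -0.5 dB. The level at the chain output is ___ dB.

Stage 1: 4 dB above -4.5 dB, reduced 4:1 to 1 dB above → -3.5 dB.
Stage 2: overshoot 3 dB → 3/2.4 = 1.25 dB → -5.25 dB.
Stage 3: overshoot 27.75 dB → 27.75/3.2 = 8.671875 dB → -24.328125 dB.

-24.328125 dB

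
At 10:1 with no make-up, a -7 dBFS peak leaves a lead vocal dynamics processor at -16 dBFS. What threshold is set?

-17 dBFS

Let T be the threshold. Output overshoot = (input overshoot)/R, so -16 − T = (-7 − T)/10.
10·(-16 − T) = -7 − T → 9·T = -160 − (-7) = -153.
T = -153/9 = -17 dBFS.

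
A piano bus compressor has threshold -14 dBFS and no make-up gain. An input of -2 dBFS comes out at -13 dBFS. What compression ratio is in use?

Input overshoot = -2 − (-14) = 12 dB; output overshoot = -13 − (-14) = 1 dB.
Ratio = 12 / 1 = 12.

12:1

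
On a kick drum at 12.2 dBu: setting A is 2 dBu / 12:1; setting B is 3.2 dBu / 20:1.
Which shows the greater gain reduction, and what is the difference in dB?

A, by 0.8 dB

A: 10.2 dB over, compressed to 0.85 dB over, so 9.35 dB of GR.
B: 9 dB over, compressed to 0.45 dB over, so 8.55 dB of GR.
A applies 0.8 dB more gain reduction.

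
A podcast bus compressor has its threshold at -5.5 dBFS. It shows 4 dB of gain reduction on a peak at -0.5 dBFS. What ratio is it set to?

5:1

Input overshoot = -0.5 − (-5.5) = 5 dB.
Output overshoot = 5 − 4 = 1 dB.
Ratio = input overshoot / output overshoot = 5 / 1 = 5.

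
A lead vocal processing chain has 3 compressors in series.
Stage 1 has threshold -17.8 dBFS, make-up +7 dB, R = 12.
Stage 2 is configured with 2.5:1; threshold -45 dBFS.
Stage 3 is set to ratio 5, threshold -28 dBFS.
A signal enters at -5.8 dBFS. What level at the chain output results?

-30.92 dBFS

Stage 1: 12 dB above -17.8 dBFS, reduced 12:1 to 1 dB above → -16.8 dBFS; +7 dB make-up → -9.8 dBFS.
Stage 2: 35.2 dB above -45 dBFS, reduced 2.5:1 to 14.08 dB above → -30.92 dBFS.
Stage 3: -30.92 dBFS ≤ -28 dBFS, so stage 3 doesn't engage; output -30.92 dBFS.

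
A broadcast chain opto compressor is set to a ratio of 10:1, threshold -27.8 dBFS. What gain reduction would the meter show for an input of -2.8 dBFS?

Overshoot = -2.8 − (-27.8) = 25 dB.
A 10:1 ratio leaves 2.5 dB of that excess.
So the signal is attenuated by 25 − 2.5 = 22.5 dB.

22.5 dB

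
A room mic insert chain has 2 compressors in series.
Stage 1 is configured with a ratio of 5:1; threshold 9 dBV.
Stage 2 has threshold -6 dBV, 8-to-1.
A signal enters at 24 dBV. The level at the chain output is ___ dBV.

-3.75 dBV

Stage 1: 15 dB above 9 dBV, reduced 5:1 to 3 dB above → 12 dBV.
Stage 2: overshoot 18 dB → 18/8 = 2.25 dB → -3.75 dBV.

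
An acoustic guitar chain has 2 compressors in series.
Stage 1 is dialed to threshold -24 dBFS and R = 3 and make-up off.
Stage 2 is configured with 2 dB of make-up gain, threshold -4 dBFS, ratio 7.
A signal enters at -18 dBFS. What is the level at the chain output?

Stage 1: 6 dB above -24 dBFS, reduced 3:1 to 2 dB above → -22 dBFS.
Stage 2: below threshold (-22 ≤ -4); passes unchanged; make-up brings it to -20 dBFS.

-20 dBFS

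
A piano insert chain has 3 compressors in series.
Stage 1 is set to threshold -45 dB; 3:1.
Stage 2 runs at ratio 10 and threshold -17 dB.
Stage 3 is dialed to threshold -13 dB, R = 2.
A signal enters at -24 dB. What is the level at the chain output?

-38 dB

Stage 1: 21 dB above -45 dB, reduced 3:1 to 7 dB above → -38 dB.
Stage 2: -38 dB is at or below the -17 dB threshold — no compression; output -38 dB.
Stage 3: -38 dB ≤ -13 dB, so stage 3 doesn't engage; output -38 dB.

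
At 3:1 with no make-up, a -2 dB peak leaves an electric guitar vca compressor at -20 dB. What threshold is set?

-29 dB

Gain reduction = -2 − (-20) = 18 dB; output overshoot = GR / (R − 1) = 18 / 2 = 9 dB.
Threshold = output − output overshoot = -20 − 9 = -29 dB.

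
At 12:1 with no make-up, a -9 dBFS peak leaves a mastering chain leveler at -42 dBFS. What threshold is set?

Let T be the threshold. Output overshoot = (input overshoot)/R, so -42 − T = (-9 − T)/12.
12·(-42 − T) = -9 − T → 11·T = -504 − (-9) = -495.
T = -495/11 = -45 dBFS.

-45 dBFS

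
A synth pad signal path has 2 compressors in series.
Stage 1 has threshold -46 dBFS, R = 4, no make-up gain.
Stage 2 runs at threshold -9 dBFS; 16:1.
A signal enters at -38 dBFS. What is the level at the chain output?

-44 dBFS

Stage 1: -38 dBFS is 8 dB over -46 dBFS; at 4:1 that becomes 2 dB over, giving -44 dBFS.
Stage 2: -44 dBFS is at or below the -9 dBFS threshold — no compression; output -44 dBFS.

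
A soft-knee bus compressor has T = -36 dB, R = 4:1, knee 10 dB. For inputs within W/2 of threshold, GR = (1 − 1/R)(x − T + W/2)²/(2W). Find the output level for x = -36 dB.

-36.9375 dB

x − T + W/2 = -36 − (-36) + 5 = 5.
GR = (1 − 1/4) × 5² / 20 = 0.75 × 25 / 20 = 0.9375 dB.
Output = -36 − 0.9375 = -36.9375 dB.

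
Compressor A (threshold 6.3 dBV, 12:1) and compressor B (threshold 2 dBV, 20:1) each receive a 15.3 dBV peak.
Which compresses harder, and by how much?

A: overshoot 9 dB → output overshoot 0.75 dB → GR 8.25 dB.
B: overshoot 13.3 dB → output overshoot 0.665 dB → GR 12.635 dB.
B reduces 4.385 dB more.

B, by 4.385 dB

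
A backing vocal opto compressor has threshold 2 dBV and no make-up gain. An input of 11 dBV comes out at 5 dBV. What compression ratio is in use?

Input overshoot = 11 − 2 = 9 dB; output overshoot = 5 − 2 = 3 dB.
Ratio = 9 / 3 = 3.

3:1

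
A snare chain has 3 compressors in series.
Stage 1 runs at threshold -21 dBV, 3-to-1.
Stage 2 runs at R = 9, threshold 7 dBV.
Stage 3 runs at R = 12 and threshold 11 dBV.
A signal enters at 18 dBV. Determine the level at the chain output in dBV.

-8 dBV

Stage 1: 18 dBV is 39 dB over -21 dBV; at 3:1 that becomes 13 dB over, giving -8 dBV.
Stage 2: below threshold (-8 ≤ 7); passes unchanged; output -8 dBV.
Stage 3: -8 dBV is at or below the 11 dBV threshold — no compression; output -8 dBV.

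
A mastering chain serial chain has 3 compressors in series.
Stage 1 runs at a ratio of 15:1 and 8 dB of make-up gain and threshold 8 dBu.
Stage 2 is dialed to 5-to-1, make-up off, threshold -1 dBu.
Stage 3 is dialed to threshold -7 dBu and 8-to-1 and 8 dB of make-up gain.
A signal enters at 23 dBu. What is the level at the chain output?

Stage 1: 15 dB above 8 dBu, reduced 15:1 to 1 dB above → 9 dBu; +8 dB make-up → 17 dBu.
Stage 2: 17 dBu is 18 dB over -1 dBu; at 5:1 that becomes 3.6 dB over, giving 2.6 dBu.
Stage 3: overshoot 9.6 dB → 9.6/8 = 1.2 dB → -5.8 dBu; +8 dB make-up → 2.2 dBu.

2.2 dBu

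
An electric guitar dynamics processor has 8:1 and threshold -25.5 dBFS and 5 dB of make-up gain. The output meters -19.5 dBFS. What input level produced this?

Before make-up, the level was -19.5 − 5 = -24.5 dBFS.
Post-compression overshoot = -24.5 − (-25.5) = 1 dB.
Input overshoot = R × output overshoot = 8 dB → input = -25.5 + 8 = -17.5 dBFS.

-17.5 dBFS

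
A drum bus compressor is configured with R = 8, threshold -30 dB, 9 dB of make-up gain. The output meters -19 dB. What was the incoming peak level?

-14 dB

Remove make-up: -19 − 9 = -28 dB.
That's 2 dB above the -30 dB threshold.
Input overshoot = R × output overshoot = 16 dB → input = -30 + 16 = -14 dB.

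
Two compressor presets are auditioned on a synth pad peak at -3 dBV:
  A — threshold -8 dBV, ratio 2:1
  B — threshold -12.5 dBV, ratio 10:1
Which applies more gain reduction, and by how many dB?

B, by 6.05 dB

A: GR = 5 − 5/2 = 2.5 dB.
B: GR = 9.5 − 9.5/10 = 8.55 dB.
B applies 6.05 dB more gain reduction.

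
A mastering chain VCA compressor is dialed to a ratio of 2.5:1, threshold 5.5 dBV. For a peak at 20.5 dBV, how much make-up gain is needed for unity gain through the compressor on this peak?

The peak compresses to 5.5 + 15/2.5 = 11.5 dBV.
To reach 20.5 dBV requires 20.5 − 11.5 = 9 dB of make-up.

9 dB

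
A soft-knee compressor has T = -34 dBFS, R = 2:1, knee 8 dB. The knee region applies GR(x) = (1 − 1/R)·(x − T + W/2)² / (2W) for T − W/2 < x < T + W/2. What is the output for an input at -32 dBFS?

x − T + W/2 = -32 − (-34) + 4 = 6.
GR = (1 − 1/2) × 6² / 16 = 0.5 × 36 / 16 = 1.125 dB.
Output = -32 − 1.125 = -33.125 dBFS.

-33.125 dBFS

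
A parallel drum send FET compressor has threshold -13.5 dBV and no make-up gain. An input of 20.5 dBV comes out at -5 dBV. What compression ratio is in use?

Input overshoot = 20.5 − (-13.5) = 34 dB; output overshoot = -5 − (-13.5) = 8.5 dB.
Ratio = 34 / 8.5 = 4.

4:1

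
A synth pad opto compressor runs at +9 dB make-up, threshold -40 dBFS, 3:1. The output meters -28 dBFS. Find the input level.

-31 dBFS

Stripping the +9 dB make-up gives -37 dBFS at the gain stage.
Post-compression overshoot = -37 − (-40) = 3 dB.
Undo the ratio: input overshoot = 3 × 3 = 9 dB, giving input = -31 dBFS.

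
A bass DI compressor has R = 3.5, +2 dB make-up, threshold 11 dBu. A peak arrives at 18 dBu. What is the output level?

15 dBu

Overshoot: 18 − 11 = 7 dB.
At 3.5:1 the overshoot is divided by 3.5, leaving 2 dB above threshold.
So the level is 11 + 2 = 13 dBu; make-up adds 2 dB, giving 15 dBu.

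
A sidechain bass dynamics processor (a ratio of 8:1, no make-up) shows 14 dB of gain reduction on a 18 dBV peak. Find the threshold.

Gain reduction = 18 − 4 = 14 dB; output overshoot = GR / (R − 1) = 14 / 7 = 2 dB.
Threshold = output − output overshoot = 4 − 2 = 2 dBV.

2 dBV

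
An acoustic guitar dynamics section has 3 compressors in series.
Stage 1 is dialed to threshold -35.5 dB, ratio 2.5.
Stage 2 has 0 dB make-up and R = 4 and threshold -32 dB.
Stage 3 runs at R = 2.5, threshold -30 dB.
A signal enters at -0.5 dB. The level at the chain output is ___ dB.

-29.75 dB

Stage 1: -0.5 dB is 35 dB over -35.5 dB; at 2.5:1 that becomes 14 dB over, giving -21.5 dB.
Stage 2: 10.5 dB above -32 dB, reduced 4:1 to 2.625 dB above → -29.375 dB.
Stage 3: overshoot 0.625 dB → 0.625/2.5 = 0.25 dB → -29.75 dB.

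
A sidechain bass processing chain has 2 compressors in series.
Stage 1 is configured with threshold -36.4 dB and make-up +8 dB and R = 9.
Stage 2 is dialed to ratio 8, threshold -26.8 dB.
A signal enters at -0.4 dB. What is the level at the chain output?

Stage 1: 36 dB above -36.4 dB, reduced 9:1 to 4 dB above → -32.4 dB; +8 dB make-up → -24.4 dB.
Stage 2: 2.4 dB above -26.8 dB, reduced 8:1 to 0.3 dB above → -26.5 dB.

-26.5 dB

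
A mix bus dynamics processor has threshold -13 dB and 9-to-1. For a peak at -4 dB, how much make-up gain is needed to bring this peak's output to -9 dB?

Without make-up, output = threshold + overshoot/9 = -13 + 1 = -12 dB.
Gap to target: 3 dB.

3 dB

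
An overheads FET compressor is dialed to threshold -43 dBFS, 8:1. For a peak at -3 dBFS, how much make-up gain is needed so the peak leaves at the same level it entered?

35 dB

Without make-up, output = threshold + overshoot/8 = -43 + 5 = -38 dBFS.
Gap to target: 35 dB.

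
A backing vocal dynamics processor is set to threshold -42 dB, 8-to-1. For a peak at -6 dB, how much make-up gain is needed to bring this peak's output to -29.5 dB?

The peak compresses to -42 + 36/8 = -37.5 dB.
To reach -29.5 dB requires -29.5 − (-37.5) = 8 dB of make-up.

8 dB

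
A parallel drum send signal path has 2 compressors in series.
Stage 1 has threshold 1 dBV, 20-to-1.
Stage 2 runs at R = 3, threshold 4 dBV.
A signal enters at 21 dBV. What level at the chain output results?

2 dBV

Stage 1: 21 dBV is 20 dB over 1 dBV; at 20:1 that becomes 1 dB over, giving 2 dBV.
Stage 2: 2 dBV ≤ 4 dBV, so stage 2 doesn't engage; output 2 dBV.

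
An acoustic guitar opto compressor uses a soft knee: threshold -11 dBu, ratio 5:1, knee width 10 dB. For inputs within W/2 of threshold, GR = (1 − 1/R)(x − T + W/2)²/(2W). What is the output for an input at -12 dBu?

x − T + W/2 = -12 − (-11) + 5 = 4.
GR = (1 − 1/5) × 4² / 20 = 0.8 × 16 / 20 = 0.64 dB.
Output = -12 − 0.64 = -12.64 dBu.

-12.64 dBu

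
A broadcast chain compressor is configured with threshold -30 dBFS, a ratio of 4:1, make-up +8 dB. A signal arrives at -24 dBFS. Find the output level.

The input is 6 dB above the -30 dBFS threshold.
The 6 dB excess becomes 1.5 dB after 4:1 reduction.
Output = -30 + 1.5 = -28.5 dBFS; make-up adds 8 dB, giving -20.5 dBFS.

-20.5 dBFS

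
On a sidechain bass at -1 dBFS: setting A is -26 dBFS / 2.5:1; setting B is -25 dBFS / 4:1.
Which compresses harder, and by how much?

B, by 3 dB

A: 25 dB over, compressed to 10 dB over, so 15 dB of GR.
B: 24 dB over, compressed to 6 dB over, so 18 dB of GR.
B reduces 3 dB more.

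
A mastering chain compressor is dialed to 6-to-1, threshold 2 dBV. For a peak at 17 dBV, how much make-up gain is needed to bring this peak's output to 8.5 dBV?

4 dB

Overshoot 15 dB → 15/6 = 2.5 dB after compression, so the compressed level is 2 + 2.5 = 4.5 dBV.
Make-up = target − compressed = 8.5 − 4.5 = 4 dB.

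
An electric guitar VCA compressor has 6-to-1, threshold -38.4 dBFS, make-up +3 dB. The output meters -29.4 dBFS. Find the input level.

Stripping the +3 dB make-up gives -32.4 dBFS at the gain stage.
That's 6 dB above the -38.4 dBFS threshold.
Undo the ratio: input overshoot = 6 × 6 = 36 dB, giving input = -2.4 dBFS.

-2.4 dBFS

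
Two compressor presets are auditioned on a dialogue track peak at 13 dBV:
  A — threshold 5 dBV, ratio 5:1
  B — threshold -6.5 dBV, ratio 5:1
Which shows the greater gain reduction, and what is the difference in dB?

B, by 9.2 dB

A: 8 dB over, compressed to 1.6 dB over, so 6.4 dB of GR.
B: 19.5 dB over, compressed to 3.9 dB over, so 15.6 dB of GR.
B reduces 9.2 dB more.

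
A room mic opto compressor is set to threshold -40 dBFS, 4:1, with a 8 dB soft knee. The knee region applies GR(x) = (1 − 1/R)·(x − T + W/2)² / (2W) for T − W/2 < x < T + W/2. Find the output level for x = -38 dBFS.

-39.6875 dBFS

x − T + W/2 = -38 − (-40) + 4 = 6.
GR = (1 − 1/4) × 6² / 16 = 0.75 × 36 / 16 = 1.6875 dB.
Output = -38 − 1.6875 = -39.6875 dBFS.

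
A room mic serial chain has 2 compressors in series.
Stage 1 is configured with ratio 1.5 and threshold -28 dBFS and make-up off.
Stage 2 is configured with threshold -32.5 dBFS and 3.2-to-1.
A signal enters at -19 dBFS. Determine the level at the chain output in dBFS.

Stage 1: 9 dB above -28 dBFS, reduced 1.5:1 to 6 dB above → -22 dBFS.
Stage 2: -22 dBFS is 10.5 dB over -32.5 dBFS; at 3.2:1 that becomes 3.28125 dB over, giving -29.21875 dBFS.

-29.21875 dBFS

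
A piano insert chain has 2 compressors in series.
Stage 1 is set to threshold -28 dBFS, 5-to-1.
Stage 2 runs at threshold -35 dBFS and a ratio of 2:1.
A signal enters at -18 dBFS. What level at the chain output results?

Stage 1: 10 dB above -28 dBFS, reduced 5:1 to 2 dB above → -26 dBFS.
Stage 2: -26 dBFS is 9 dB over -35 dBFS; at 2:1 that becomes 4.5 dB over, giving -30.5 dBFS.

-30.5 dBFS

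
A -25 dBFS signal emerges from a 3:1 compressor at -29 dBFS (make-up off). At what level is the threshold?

-31 dBFS

Gain reduction = -25 − (-29) = 4 dB; output overshoot = GR / (R − 1) = 4 / 2 = 2 dB.
Threshold = output − output overshoot = -29 − 2 = -31 dBFS.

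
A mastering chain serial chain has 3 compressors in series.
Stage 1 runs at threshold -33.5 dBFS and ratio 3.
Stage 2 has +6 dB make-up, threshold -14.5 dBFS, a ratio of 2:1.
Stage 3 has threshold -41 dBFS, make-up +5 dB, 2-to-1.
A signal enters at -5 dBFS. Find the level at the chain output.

Stage 1: -5 dBFS is 28.5 dB over -33.5 dBFS; at 3:1 that becomes 9.5 dB over, giving -24 dBFS.
Stage 2: -24 dBFS is at or below the -14.5 dBFS threshold — no compression; make-up brings it to -18 dBFS.
Stage 3: -18 dBFS is 23 dB over -41 dBFS; at 2:1 that becomes 11.5 dB over, giving -29.5 dBFS; +5 dB make-up → -24.5 dBFS.

-24.5 dBFS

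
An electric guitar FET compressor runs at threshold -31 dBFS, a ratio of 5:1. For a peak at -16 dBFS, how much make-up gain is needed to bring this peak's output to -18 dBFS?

Overshoot 15 dB → 15/5 = 3 dB after compression, so the compressed level is -31 + 3 = -28 dBFS.
Make-up = target − compressed = -18 − (-28) = 10 dB.

10 dB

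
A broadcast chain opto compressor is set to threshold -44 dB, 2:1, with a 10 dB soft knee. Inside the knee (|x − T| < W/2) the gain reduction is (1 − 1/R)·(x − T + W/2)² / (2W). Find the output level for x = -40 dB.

-42.025 dB

x − T + W/2 = -40 − (-44) + 5 = 9.
GR = (1 − 1/2) × 9² / 20 = 0.5 × 81 / 20 = 2.025 dB.
Output = -40 − 2.025 = -42.025 dB.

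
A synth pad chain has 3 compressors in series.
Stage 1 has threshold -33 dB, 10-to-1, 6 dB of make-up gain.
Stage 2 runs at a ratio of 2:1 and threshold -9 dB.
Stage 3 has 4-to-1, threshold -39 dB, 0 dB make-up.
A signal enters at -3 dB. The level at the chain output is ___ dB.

-35.25 dB

Stage 1: overshoot 30 dB → 30/10 = 3 dB → -30 dB; +6 dB make-up → -24 dB.
Stage 2: below threshold (-24 ≤ -9); passes unchanged; output -24 dB.
Stage 3: overshoot 15 dB → 15/4 = 3.75 dB → -35.25 dB.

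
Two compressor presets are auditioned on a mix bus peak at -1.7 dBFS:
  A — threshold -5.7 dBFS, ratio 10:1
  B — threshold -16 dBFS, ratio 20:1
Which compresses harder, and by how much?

A: 4 dB over, compressed to 0.4 dB over, so 3.6 dB of GR.
B: 14.3 dB over, compressed to 0.715 dB over, so 13.585 dB of GR.
B reduces 9.985 dB more.

B, by 9.985 dB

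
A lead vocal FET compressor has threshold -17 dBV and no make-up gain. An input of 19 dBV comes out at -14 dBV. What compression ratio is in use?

Input overshoot = 19 − (-17) = 36 dB; output overshoot = -14 − (-17) = 3 dB.
Ratio = 36 / 3 = 12.

12:1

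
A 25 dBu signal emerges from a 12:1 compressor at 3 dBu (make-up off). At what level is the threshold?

Input is 24 dB above T (since output overshoot × R = input overshoot: (3 − T)·12 = 25 − T gives T = 1 dBu).
Check: 1 + (25 − 1)/12 = 1 + 2 = 3 dBu. ✓

1 dBu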